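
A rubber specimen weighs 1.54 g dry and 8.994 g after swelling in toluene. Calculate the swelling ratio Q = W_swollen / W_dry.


Q = W_swollen / W_dry
Q = 8.994 / 1.54
Q = 5.84

Q = 5.84


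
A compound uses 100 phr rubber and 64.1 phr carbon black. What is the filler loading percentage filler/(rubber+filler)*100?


Filler % = filler / (rubber + filler) * 100
= 64.1 / (100 + 64.1) * 100
= 64.1 / 164.1 * 100
= 39.06%

39.06%


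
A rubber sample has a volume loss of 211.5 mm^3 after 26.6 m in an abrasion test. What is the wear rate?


Rate = volume_loss / distance
= 211.5 / 26.6
= 7.951 mm^3/m

7.951 mm^3/m


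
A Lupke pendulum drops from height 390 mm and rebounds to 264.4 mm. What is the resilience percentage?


Resilience = h_rebound / h_drop * 100
= 264.4 / 390 * 100
= 67.8%

67.8%


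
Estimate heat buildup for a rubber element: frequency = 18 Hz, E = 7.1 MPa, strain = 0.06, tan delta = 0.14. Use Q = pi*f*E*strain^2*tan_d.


Q = pi * f * E * strain^2 * tan_d
= pi * 18 * 7.1 * 0.06^2 * 0.14
= pi * 18 * 7.1 * 0.0036 * 0.14
= 0.2024

Q = 0.2024


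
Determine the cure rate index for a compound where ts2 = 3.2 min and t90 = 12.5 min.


CRI = 100 / (t90 - ts2)
= 100 / (12.5 - 3.2)
= 100 / 9.3
= 10.75 min^-1

10.75 min^-1


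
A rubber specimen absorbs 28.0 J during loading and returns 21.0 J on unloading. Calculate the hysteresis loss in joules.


Hysteresis loss = loading - unloading
= 28.0 - 21.0
= 7.0 J

7.0 J


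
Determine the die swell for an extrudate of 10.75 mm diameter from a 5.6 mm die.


Die swell ratio = D_extrudate / D_die
= 10.75 / 5.6
= 1.92

Die swell = 1.92


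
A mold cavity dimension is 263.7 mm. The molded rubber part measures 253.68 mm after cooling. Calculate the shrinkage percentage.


Shrinkage = (mold - part) / mold * 100
= (263.7 - 253.68) / 263.7 * 100
= 10.02 / 263.7 * 100
= 3.8%

3.8%


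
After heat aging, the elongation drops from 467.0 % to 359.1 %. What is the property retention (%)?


Retention = aged / original * 100
= 359.1 / 467.0 * 100
= 76.9%

76.9%


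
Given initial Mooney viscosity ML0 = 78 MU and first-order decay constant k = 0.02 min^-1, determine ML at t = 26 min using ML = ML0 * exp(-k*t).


ML = ML0 * exp(-k * t)
ML = 78 * exp(-0.02 * 26)
ML = 78 * 0.5945
ML = 46.37 MU

46.37 MU


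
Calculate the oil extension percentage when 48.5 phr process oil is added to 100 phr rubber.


Oil % = oil / (100 + oil) * 100
= 48.5 / (100 + 48.5) * 100
= 48.5 / 148.5 * 100
= 32.66%

32.66%


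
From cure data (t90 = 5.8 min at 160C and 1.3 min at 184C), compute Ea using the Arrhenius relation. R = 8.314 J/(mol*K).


T1 = 433.15 K, T2 = 457.15 K
1/T1 - 1/T2 = 1.2120e-04
ln(t1/t2) = ln(5.8/1.3) = 1.4955
Ea = 8.314 * 1.4955 / 1.2120e-04 = 102584.1810 J/mol
Ea = 102.58 kJ/mol

102.58 kJ/mol


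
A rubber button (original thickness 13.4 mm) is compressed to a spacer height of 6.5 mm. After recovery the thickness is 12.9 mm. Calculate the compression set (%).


CS = (t0 - recovered) / (t0 - ts) * 100
= (13.4 - 12.9) / (13.4 - 6.5) * 100
= 0.5 / 6.9 * 100
= 7.2%

7.2%


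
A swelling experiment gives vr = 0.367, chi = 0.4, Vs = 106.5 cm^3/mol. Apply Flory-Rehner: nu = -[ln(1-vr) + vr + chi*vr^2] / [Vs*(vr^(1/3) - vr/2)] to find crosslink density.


ln(1 - vr) = ln(1 - 0.367) = -0.4573
Numerator = -((-0.4573) + 0.367 + 0.4 * 0.367^2) = 0.0364
Denominator = 106.5 * (0.367^(1/3) - 0.367/2) = 56.7070
nu = 0.0364 / 56.7070 = 6.4206e-04 mol/cm^3

6.4206e-04 mol/cm^3


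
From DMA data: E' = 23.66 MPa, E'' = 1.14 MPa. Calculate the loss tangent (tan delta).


tan delta = E'' / E'
= 1.14 / 23.66
= 0.0482

tan delta = 0.0482


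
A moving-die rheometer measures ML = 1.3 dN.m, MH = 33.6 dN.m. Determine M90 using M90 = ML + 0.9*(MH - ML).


M90 = ML + 0.9 * (MH - ML)
M90 = 1.3 + 0.9 * (33.6 - 1.3)
M90 = 1.3 + 0.9 * 32.3
M90 = 30.37 dN.m

30.37 dN.m


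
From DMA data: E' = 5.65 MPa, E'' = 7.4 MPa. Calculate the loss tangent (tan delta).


tan delta = E'' / E'
= 7.4 / 5.65
= 1.3097

tan delta = 1.3097


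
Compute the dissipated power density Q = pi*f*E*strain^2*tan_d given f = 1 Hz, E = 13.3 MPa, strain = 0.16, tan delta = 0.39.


Q = pi * f * E * strain^2 * tan_d
= pi * 1 * 13.3 * 0.16^2 * 0.39
= pi * 1 * 13.3 * 0.0256 * 0.39
= 0.4172

Q = 0.4172


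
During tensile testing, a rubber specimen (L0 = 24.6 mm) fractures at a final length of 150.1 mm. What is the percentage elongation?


Elongation = (Lf - L0) / L0 * 100
= (150.1 - 24.6) / 24.6 * 100
= 125.5 / 24.6 * 100
= 510.2%

510.2%


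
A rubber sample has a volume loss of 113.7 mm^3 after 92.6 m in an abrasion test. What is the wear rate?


Rate = volume_loss / distance
= 113.7 / 92.6
= 1.228 mm^3/m

1.228 mm^3/m


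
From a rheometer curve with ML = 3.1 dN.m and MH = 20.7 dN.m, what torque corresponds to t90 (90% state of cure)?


M90 = ML + 0.9 * (MH - ML)
M90 = 3.1 + 0.9 * (20.7 - 3.1)
M90 = 3.1 + 0.9 * 17.6
M90 = 18.94 dN.m

18.94 dN.m


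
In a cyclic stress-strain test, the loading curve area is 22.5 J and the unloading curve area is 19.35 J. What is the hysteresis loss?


Hysteresis loss = loading - unloading
= 22.5 - 19.35
= 3.15 J

3.15 J


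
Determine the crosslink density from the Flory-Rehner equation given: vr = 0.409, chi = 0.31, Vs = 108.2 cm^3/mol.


ln(1 - vr) = ln(1 - 0.409) = -0.5259
Numerator = -((-0.5259) + 0.409 + 0.31 * 0.409^2) = 0.0651
Denominator = 108.2 * (0.409^(1/3) - 0.409/2) = 58.1890
nu = 0.0651 / 58.1890 = 0.0011 mol/cm^3

0.0011 mol/cm^3


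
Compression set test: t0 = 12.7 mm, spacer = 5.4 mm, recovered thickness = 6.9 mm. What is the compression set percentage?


CS = (t0 - recovered) / (t0 - ts) * 100
= (12.7 - 6.9) / (12.7 - 5.4) * 100
= 5.8 / 7.3 * 100
= 79.5%

79.5%


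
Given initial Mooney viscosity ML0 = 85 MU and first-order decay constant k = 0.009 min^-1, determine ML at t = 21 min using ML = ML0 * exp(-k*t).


ML = ML0 * exp(-k * t)
ML = 85 * exp(-0.009 * 21)
ML = 85 * 0.8278
ML = 70.36 MU

70.36 MU


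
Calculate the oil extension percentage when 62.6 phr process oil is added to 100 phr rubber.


Oil % = oil / (100 + oil) * 100
= 62.6 / (100 + 62.6) * 100
= 62.6 / 162.6 * 100
= 38.5%

38.5%


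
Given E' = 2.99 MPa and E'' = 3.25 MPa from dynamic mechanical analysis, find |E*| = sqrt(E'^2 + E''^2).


|E*| = sqrt(E'^2 + E''^2)
= sqrt(2.99^2 + 3.25^2)
= sqrt(8.9401 + 10.5625)
= 4.416 MPa

4.416 MPa


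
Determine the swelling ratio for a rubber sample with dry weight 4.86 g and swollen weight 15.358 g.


Q = W_swollen / W_dry
Q = 15.358 / 4.86
Q = 3.16

Q = 3.16


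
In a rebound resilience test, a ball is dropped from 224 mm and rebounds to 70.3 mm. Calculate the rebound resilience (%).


Resilience = h_rebound / h_drop * 100
= 70.3 / 224 * 100
= 31.4%

31.4%


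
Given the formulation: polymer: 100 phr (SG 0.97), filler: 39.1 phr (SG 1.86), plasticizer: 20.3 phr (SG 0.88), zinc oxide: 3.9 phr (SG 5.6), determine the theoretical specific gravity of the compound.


Sum of weights = 163.3
Volume contributions:
  polymer: 100/0.97 = 103.0928
  filler: 39.1/1.86 = 21.0215
  plasticizer: 20.3/0.88 = 23.0682
  zinc oxide: 3.9/5.6 = 0.6964
Sum of volumes = 147.8789
SG = 163.3 / 147.8789 = 1.104

SG = 1.104


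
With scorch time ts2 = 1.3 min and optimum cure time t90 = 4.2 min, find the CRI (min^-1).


CRI = 100 / (t90 - ts2)
= 100 / (4.2 - 1.3)
= 100 / 2.9
= 34.48 min^-1

34.48 min^-1


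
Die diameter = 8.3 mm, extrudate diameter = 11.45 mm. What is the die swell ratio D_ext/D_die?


Die swell ratio = D_extrudate / D_die
= 11.45 / 8.3
= 1.38

Die swell = 1.38


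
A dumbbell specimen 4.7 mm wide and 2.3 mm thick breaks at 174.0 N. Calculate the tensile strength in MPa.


Area = width * thickness = 4.7 * 2.3 = 10.81 mm^2
TS = force / area = 174.0 / 10.81 = 16.1 MPa

16.1 MPa


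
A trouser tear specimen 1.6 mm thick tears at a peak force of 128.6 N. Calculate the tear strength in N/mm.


Tear strength = force / thickness
= 128.6 / 1.6
= 80.37 N/mm

80.37 N/mm


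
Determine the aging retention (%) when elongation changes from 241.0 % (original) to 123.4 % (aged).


Retention = aged / original * 100
= 123.4 / 241.0 * 100
= 51.2%

51.2%


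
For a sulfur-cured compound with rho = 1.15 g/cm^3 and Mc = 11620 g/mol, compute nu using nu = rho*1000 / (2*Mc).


nu = rho * 1000 / (2 * Mc)
nu = 1.15 * 1000 / (2 * 11620)
nu = 1150.0 / 23240
nu = 0.0495 mol/L

0.0495 mol/L


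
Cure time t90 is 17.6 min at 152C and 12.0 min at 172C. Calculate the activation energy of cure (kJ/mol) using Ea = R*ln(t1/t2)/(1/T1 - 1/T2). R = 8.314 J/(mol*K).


T1 = 425.15 K, T2 = 445.15 K
1/T1 - 1/T2 = 1.0568e-04
ln(t1/t2) = ln(17.6/12.0) = 0.3830
Ea = 8.314 * 0.3830 / 1.0568e-04 = 30131.3489 J/mol
Ea = 30.13 kJ/mol

30.13 kJ/mol


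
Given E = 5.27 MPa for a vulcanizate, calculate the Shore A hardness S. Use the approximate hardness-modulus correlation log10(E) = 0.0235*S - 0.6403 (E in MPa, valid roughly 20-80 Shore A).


log10(E) = 0.0235*S - 0.6403  =>  S = (log10(E) + 0.6403) / 0.0235
log10(5.27) = 0.721811
S = (0.721811 + 0.6403) / 0.0235 = 1.362111 / 0.0235
S = 58.0

Shore A = 58.0


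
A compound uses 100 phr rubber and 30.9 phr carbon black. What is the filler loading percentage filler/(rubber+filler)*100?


Filler % = filler / (rubber + filler) * 100
= 30.9 / (100 + 30.9) * 100
= 30.9 / 130.9 * 100
= 23.61%

23.61%


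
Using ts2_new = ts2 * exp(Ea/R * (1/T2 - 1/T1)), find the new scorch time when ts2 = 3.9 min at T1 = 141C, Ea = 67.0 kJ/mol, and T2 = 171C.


Convert temperatures: T1 = 141 + 273.15 = 414.15 K, T2 = 171 + 273.15 = 444.15 K
ts2_new = 3.9 * exp(67000 / 8.314 * (1/444.15 - 1/414.15))
1/T2 - 1/T1 = -1.6309e-04
ts2_new = 1.05 min

1.05 min


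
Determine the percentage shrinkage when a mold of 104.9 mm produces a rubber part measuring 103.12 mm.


Shrinkage = (mold - part) / mold * 100
= (104.9 - 103.12) / 104.9 * 100
= 1.78 / 104.9 * 100
= 1.7%

1.7%


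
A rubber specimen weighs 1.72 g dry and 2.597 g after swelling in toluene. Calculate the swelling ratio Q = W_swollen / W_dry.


Q = W_swollen / W_dry
Q = 2.597 / 1.72
Q = 1.51

Q = 1.51


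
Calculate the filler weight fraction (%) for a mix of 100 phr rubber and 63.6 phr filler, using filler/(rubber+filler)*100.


Filler % = filler / (rubber + filler) * 100
= 63.6 / (100 + 63.6) * 100
= 63.6 / 163.6 * 100
= 38.88%

38.88%


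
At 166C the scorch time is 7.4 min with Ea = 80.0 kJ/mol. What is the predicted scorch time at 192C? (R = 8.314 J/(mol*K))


Convert temperatures: T1 = 166 + 273.15 = 439.15 K, T2 = 192 + 273.15 = 465.15 K
ts2_new = 7.4 * exp(80000 / 8.314 * (1/465.15 - 1/439.15))
1/T2 - 1/T1 = -1.2728e-04
ts2_new = 2.17 min

2.17 min


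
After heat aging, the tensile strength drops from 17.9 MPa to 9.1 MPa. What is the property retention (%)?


Retention = aged / original * 100
= 9.1 / 17.9 * 100
= 50.8%

50.8%


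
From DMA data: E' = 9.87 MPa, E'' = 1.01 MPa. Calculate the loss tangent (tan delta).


tan delta = E'' / E'
= 1.01 / 9.87
= 0.1023

tan delta = 0.1023


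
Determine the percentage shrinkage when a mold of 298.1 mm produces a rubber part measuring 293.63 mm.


Shrinkage = (mold - part) / mold * 100
= (298.1 - 293.63) / 298.1 * 100
= 4.47 / 298.1 * 100
= 1.5%

1.5%


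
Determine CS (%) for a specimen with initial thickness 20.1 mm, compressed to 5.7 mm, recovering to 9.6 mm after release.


CS = (t0 - recovered) / (t0 - ts) * 100
= (20.1 - 9.6) / (20.1 - 5.7) * 100
= 10.5 / 14.4 * 100
= 72.9%

72.9%


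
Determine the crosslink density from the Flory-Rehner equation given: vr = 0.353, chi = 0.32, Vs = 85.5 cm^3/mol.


ln(1 - vr) = ln(1 - 0.353) = -0.4354
Numerator = -((-0.4354) + 0.353 + 0.32 * 0.353^2) = 0.0425
Denominator = 85.5 * (0.353^(1/3) - 0.353/2) = 45.3353
nu = 0.0425 / 45.3353 = 9.3821e-04 mol/cm^3

9.3821e-04 mol/cm^3


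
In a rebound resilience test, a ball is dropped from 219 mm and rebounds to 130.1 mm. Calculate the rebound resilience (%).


Resilience = h_rebound / h_drop * 100
= 130.1 / 219 * 100
= 59.4%

59.4%


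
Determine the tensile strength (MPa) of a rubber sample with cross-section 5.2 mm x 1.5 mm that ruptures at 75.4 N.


Area = width * thickness = 5.2 * 1.5 = 7.8 mm^2
TS = force / area = 75.4 / 7.8 = 9.67 MPa

9.67 MPa


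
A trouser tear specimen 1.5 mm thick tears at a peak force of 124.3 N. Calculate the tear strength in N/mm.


Tear strength = force / thickness
= 124.3 / 1.5
= 82.87 N/mm

82.87 N/mm


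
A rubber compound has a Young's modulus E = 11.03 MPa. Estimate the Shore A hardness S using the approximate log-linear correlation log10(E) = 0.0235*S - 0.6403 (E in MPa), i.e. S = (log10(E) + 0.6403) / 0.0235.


log10(E) = 0.0235*S - 0.6403  =>  S = (log10(E) + 0.6403) / 0.0235
log10(11.03) = 1.042576
S = (1.042576 + 0.6403) / 0.0235 = 1.682876 / 0.0235
S = 71.6

Shore A = 71.6


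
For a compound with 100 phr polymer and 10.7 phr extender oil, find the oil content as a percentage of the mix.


Oil % = oil / (100 + oil) * 100
= 10.7 / (100 + 10.7) * 100
= 10.7 / 110.7 * 100
= 9.67%

9.67%


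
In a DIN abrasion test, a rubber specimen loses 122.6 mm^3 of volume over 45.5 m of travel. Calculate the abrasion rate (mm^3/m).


Rate = volume_loss / distance
= 122.6 / 45.5
= 2.695 mm^3/m

2.695 mm^3/m


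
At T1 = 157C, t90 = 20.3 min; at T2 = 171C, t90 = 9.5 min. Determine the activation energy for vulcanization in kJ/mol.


T1 = 430.15 K, T2 = 444.15 K
1/T1 - 1/T2 = 7.3279e-05
ln(t1/t2) = ln(20.3/9.5) = 0.7593
Ea = 8.314 * 0.7593 / 7.3279e-05 = 86151.2563 J/mol
Ea = 86.15 kJ/mol

86.15 kJ/mol


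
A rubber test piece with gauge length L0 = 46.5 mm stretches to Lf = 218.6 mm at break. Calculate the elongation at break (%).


Elongation = (Lf - L0) / L0 * 100
= (218.6 - 46.5) / 46.5 * 100
= 172.1 / 46.5 * 100
= 370.1%

370.1%


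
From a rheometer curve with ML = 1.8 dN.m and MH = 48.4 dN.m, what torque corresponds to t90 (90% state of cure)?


M90 = ML + 0.9 * (MH - ML)
M90 = 1.8 + 0.9 * (48.4 - 1.8)
M90 = 1.8 + 0.9 * 46.6
M90 = 43.74 dN.m

43.74 dN.m


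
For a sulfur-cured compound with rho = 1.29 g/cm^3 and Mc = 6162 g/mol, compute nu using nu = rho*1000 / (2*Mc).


nu = rho * 1000 / (2 * Mc)
nu = 1.29 * 1000 / (2 * 6162)
nu = 1290.0 / 12324
nu = 0.1047 mol/L

0.1047 mol/L


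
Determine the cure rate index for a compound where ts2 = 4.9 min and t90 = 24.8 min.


CRI = 100 / (t90 - ts2)
= 100 / (24.8 - 4.9)
= 100 / 19.9
= 5.03 min^-1

5.03 min^-1


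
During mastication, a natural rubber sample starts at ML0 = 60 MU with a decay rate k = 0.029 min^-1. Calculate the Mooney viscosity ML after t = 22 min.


ML = ML0 * exp(-k * t)
ML = 60 * exp(-0.029 * 22)
ML = 60 * 0.5283
ML = 31.7 MU

31.7 MU


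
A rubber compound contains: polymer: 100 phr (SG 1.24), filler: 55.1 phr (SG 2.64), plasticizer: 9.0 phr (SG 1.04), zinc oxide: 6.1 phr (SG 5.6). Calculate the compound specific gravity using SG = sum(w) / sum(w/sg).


Sum of weights = 170.2
Volume contributions:
  polymer: 100/1.24 = 80.6452
  filler: 55.1/2.64 = 20.8712
  plasticizer: 9.0/1.04 = 8.6538
  zinc oxide: 6.1/5.6 = 1.0893
Sum of volumes = 111.2595
SG = 170.2 / 111.2595 = 1.53

SG = 1.53


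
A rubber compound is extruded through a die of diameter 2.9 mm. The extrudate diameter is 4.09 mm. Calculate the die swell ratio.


Die swell ratio = D_extrudate / D_die
= 4.09 / 2.9
= 1.41

Die swell = 1.41


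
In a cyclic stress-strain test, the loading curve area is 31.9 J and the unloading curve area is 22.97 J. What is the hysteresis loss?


Hysteresis loss = loading - unloading
= 31.9 - 22.97
= 8.93 J

8.93 J


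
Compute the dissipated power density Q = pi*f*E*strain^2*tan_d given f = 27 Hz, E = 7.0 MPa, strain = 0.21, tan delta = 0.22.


Q = pi * f * E * strain^2 * tan_d
= pi * 27 * 7.0 * 0.21^2 * 0.22
= pi * 27 * 7.0 * 0.0441 * 0.22
= 5.7607

Q = 5.7607


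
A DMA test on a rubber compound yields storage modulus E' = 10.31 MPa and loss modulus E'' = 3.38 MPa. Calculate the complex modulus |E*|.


|E*| = sqrt(E'^2 + E''^2)
= sqrt(10.31^2 + 3.38^2)
= sqrt(106.2961 + 11.4244)
= 10.85 MPa

10.85 MPa


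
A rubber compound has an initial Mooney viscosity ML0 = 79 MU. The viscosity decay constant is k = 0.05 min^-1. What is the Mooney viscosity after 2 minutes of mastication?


ML = ML0 * exp(-k * t)
ML = 79 * exp(-0.05 * 2)
ML = 79 * 0.9048
ML = 71.48 MU

71.48 MU


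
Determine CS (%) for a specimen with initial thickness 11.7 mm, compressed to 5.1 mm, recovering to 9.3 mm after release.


CS = (t0 - recovered) / (t0 - ts) * 100
= (11.7 - 9.3) / (11.7 - 5.1) * 100
= 2.4 / 6.6 * 100
= 36.4%

36.4%


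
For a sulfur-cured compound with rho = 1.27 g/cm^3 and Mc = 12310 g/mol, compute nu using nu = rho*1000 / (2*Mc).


nu = rho * 1000 / (2 * Mc)
nu = 1.27 * 1000 / (2 * 12310)
nu = 1270.0 / 24620
nu = 0.0516 mol/L

0.0516 mol/L


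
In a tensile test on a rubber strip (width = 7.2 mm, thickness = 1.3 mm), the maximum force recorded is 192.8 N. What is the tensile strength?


Area = width * thickness = 7.2 * 1.3 = 9.36 mm^2
TS = force / area = 192.8 / 9.36 = 20.6 MPa

20.6 MPa


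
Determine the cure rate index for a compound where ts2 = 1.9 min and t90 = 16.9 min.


CRI = 100 / (t90 - ts2)
= 100 / (16.9 - 1.9)
= 100 / 15.0
= 6.67 min^-1

6.67 min^-1


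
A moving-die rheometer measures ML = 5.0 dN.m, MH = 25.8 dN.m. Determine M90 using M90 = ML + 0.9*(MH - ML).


M90 = ML + 0.9 * (MH - ML)
M90 = 5.0 + 0.9 * (25.8 - 5.0)
M90 = 5.0 + 0.9 * 20.8
M90 = 23.72 dN.m

23.72 dN.m


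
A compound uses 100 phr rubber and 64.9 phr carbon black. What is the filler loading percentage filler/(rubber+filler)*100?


Filler % = filler / (rubber + filler) * 100
= 64.9 / (100 + 64.9) * 100
= 64.9 / 164.9 * 100
= 39.36%

39.36%


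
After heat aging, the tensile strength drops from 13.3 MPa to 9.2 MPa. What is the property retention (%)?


Retention = aged / original * 100
= 9.2 / 13.3 * 100
= 69.2%

69.2%


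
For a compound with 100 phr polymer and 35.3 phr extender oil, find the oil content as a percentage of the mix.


Oil % = oil / (100 + oil) * 100
= 35.3 / (100 + 35.3) * 100
= 35.3 / 135.3 * 100
= 26.09%

26.09%


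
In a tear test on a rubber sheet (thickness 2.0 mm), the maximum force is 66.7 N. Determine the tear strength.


Tear strength = force / thickness
= 66.7 / 2.0
= 33.35 N/mm

33.35 N/mm


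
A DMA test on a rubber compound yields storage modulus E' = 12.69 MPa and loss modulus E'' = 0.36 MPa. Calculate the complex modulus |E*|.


|E*| = sqrt(E'^2 + E''^2)
= sqrt(12.69^2 + 0.36^2)
= sqrt(161.0361 + 0.1296)
= 12.695 MPa

12.695 MPa


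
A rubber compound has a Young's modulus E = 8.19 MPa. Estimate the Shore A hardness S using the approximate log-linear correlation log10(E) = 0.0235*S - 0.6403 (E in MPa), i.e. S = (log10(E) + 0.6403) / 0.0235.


log10(E) = 0.0235*S - 0.6403  =>  S = (log10(E) + 0.6403) / 0.0235
log10(8.19) = 0.913284
S = (0.913284 + 0.6403) / 0.0235 = 1.553584 / 0.0235
S = 66.1

Shore A = 66.1


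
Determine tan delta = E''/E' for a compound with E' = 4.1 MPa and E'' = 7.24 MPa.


tan delta = E'' / E'
= 7.24 / 4.1
= 1.7659

tan delta = 1.7659


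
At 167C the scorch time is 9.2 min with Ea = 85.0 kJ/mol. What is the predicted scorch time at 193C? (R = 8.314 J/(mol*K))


Convert temperatures: T1 = 167 + 273.15 = 440.15 K, T2 = 193 + 273.15 = 466.15 K
ts2_new = 9.2 * exp(85000 / 8.314 * (1/466.15 - 1/440.15))
1/T2 - 1/T1 = -1.2672e-04
ts2_new = 2.52 min

2.52 min


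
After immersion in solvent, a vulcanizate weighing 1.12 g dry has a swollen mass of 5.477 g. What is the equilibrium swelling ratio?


Q = W_swollen / W_dry
Q = 5.477 / 1.12
Q = 4.89

Q = 4.89


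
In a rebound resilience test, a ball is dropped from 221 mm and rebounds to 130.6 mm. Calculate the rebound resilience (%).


Resilience = h_rebound / h_drop * 100
= 130.6 / 221 * 100
= 59.1%

59.1%


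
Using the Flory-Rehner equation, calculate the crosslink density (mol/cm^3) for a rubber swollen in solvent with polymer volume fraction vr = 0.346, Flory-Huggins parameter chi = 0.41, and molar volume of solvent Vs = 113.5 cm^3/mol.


ln(1 - vr) = ln(1 - 0.346) = -0.4246
Numerator = -((-0.4246) + 0.346 + 0.41 * 0.346^2) = 0.0296
Denominator = 113.5 * (0.346^(1/3) - 0.346/2) = 60.0455
nu = 0.0296 / 60.0455 = 4.9237e-04 mol/cm^3

4.9237e-04 mol/cm^3


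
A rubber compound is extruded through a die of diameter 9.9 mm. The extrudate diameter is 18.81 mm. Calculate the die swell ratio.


Die swell ratio = D_extrudate / D_die
= 18.81 / 9.9
= 1.9

Die swell = 1.9


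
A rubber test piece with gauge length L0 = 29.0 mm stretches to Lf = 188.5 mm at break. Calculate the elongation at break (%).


Elongation = (Lf - L0) / L0 * 100
= (188.5 - 29.0) / 29.0 * 100
= 159.5 / 29.0 * 100
= 550.0%

550.0%


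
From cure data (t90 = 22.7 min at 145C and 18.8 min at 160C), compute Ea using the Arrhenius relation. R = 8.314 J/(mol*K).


T1 = 418.15 K, T2 = 433.15 K
1/T1 - 1/T2 = 8.2817e-05
ln(t1/t2) = ln(22.7/18.8) = 0.1885
Ea = 8.314 * 0.1885 / 8.2817e-05 = 18924.2681 J/mol
Ea = 18.92 kJ/mol

18.92 kJ/mol


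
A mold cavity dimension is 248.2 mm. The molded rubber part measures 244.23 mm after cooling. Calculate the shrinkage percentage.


Shrinkage = (mold - part) / mold * 100
= (248.2 - 244.23) / 248.2 * 100
= 3.97 / 248.2 * 100
= 1.6%

1.6%


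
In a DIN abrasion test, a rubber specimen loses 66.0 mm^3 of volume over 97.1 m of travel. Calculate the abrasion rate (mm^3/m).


Rate = volume_loss / distance
= 66.0 / 97.1
= 0.68 mm^3/m

0.68 mm^3/m


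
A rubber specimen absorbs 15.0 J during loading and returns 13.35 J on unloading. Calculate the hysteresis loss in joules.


Hysteresis loss = loading - unloading
= 15.0 - 13.35
= 1.65 J

1.65 J


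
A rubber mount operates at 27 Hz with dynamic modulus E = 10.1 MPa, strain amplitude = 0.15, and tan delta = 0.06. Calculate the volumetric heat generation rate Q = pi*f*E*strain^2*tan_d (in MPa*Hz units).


Q = pi * f * E * strain^2 * tan_d
= pi * 27 * 10.1 * 0.15^2 * 0.06
= pi * 27 * 10.1 * 0.0225 * 0.06
= 1.1566

Q = 1.1566


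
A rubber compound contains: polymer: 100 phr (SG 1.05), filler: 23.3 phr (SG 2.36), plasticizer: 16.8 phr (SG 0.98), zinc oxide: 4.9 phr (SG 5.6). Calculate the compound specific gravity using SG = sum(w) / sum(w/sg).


Sum of weights = 145.0
Volume contributions:
  polymer: 100/1.05 = 95.2381
  filler: 23.3/2.36 = 9.8729
  plasticizer: 16.8/0.98 = 17.1429
  zinc oxide: 4.9/5.6 = 0.8750
Sum of volumes = 123.1288
SG = 145.0 / 123.1288 = 1.178

SG = 1.178


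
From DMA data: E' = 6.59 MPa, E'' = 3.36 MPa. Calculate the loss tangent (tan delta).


tan delta = E'' / E'
= 3.36 / 6.59
= 0.5099

tan delta = 0.5099


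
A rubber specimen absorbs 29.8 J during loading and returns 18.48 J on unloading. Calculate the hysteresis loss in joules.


Hysteresis loss = loading - unloading
= 29.8 - 18.48
= 11.32 J

11.32 J


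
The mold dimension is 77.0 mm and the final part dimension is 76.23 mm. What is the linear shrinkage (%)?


Shrinkage = (mold - part) / mold * 100
= (77.0 - 76.23) / 77.0 * 100
= 0.77 / 77.0 * 100
= 1.0%

1.0%


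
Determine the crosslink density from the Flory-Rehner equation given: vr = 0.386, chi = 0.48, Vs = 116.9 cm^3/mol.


ln(1 - vr) = ln(1 - 0.386) = -0.4878
Numerator = -((-0.4878) + 0.386 + 0.48 * 0.386^2) = 0.0302
Denominator = 116.9 * (0.386^(1/3) - 0.386/2) = 62.5541
nu = 0.0302 / 62.5541 = 4.8346e-04 mol/cm^3

4.8346e-04 mol/cm^3


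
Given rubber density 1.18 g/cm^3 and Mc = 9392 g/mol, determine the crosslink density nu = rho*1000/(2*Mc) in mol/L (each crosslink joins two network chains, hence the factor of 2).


nu = rho * 1000 / (2 * Mc)
nu = 1.18 * 1000 / (2 * 9392)
nu = 1180.0 / 18784
nu = 0.0628 mol/L

0.0628 mol/L


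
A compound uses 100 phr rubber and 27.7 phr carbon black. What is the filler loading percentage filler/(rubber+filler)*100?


Filler % = filler / (rubber + filler) * 100
= 27.7 / (100 + 27.7) * 100
= 27.7 / 127.7 * 100
= 21.69%

21.69%


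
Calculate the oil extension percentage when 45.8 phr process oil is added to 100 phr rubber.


Oil % = oil / (100 + oil) * 100
= 45.8 / (100 + 45.8) * 100
= 45.8 / 145.8 * 100
= 31.41%

31.41%


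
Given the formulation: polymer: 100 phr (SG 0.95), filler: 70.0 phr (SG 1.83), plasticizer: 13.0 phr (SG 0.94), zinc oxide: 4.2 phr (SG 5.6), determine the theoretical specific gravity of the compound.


Sum of weights = 187.2
Volume contributions:
  polymer: 100/0.95 = 105.2632
  filler: 70.0/1.83 = 38.2514
  plasticizer: 13.0/0.94 = 13.8298
  zinc oxide: 4.2/5.6 = 0.7500
Sum of volumes = 158.0943
SG = 187.2 / 158.0943 = 1.184

SG = 1.184


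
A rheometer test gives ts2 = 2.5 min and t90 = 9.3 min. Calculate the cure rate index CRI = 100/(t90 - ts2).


CRI = 100 / (t90 - ts2)
= 100 / (9.3 - 2.5)
= 100 / 6.8
= 14.71 min^-1

14.71 min^-1


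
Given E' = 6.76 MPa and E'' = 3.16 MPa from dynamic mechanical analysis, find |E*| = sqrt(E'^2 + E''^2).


|E*| = sqrt(E'^2 + E''^2)
= sqrt(6.76^2 + 3.16^2)
= sqrt(45.6976 + 9.9856)
= 7.462 MPa

7.462 MPa


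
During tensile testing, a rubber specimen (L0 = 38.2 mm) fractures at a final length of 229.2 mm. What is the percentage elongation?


Elongation = (Lf - L0) / L0 * 100
= (229.2 - 38.2) / 38.2 * 100
= 191.0 / 38.2 * 100
= 500.0%

500.0%


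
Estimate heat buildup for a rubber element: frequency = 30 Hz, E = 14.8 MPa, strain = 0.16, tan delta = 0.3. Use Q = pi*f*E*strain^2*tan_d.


Q = pi * f * E * strain^2 * tan_d
= pi * 30 * 14.8 * 0.16^2 * 0.3
= pi * 30 * 14.8 * 0.0256 * 0.3
= 10.7126

Q = 10.7126


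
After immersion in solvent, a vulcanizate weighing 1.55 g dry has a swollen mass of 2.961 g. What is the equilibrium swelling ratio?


Q = W_swollen / W_dry
Q = 2.961 / 1.55
Q = 1.91

Q = 1.91


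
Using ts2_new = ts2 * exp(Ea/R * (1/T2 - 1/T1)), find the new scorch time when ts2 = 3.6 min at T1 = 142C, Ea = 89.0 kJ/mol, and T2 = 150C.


Convert temperatures: T1 = 142 + 273.15 = 415.15 K, T2 = 150 + 273.15 = 423.15 K
ts2_new = 3.6 * exp(89000 / 8.314 * (1/423.15 - 1/415.15))
1/T2 - 1/T1 = -4.5540e-05
ts2_new = 2.21 min

2.21 min


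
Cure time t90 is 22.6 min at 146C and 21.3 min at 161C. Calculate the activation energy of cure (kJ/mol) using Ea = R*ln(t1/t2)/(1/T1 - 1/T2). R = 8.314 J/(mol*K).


T1 = 419.15 K, T2 = 434.15 K
1/T1 - 1/T2 = 8.2429e-05
ln(t1/t2) = ln(22.6/21.3) = 0.0592
Ea = 8.314 * 0.0592 / 8.2429e-05 = 5975.3570 J/mol
Ea = 5.98 kJ/mol

5.98 kJ/mol


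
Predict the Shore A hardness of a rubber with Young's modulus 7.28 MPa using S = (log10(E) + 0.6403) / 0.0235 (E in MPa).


log10(E) = 0.0235*S - 0.6403  =>  S = (log10(E) + 0.6403) / 0.0235
log10(7.28) = 0.862131
S = (0.862131 + 0.6403) / 0.0235 = 1.502431 / 0.0235
S = 63.9

Shore A = 63.9


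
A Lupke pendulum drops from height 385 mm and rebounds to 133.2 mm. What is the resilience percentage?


Resilience = h_rebound / h_drop * 100
= 133.2 / 385 * 100
= 34.6%

34.6%


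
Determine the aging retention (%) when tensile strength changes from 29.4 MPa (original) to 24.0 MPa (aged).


Retention = aged / original * 100
= 24.0 / 29.4 * 100
= 81.6%

81.6%


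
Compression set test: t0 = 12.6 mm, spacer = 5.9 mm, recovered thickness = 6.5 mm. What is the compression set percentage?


CS = (t0 - recovered) / (t0 - ts) * 100
= (12.6 - 6.5) / (12.6 - 5.9) * 100
= 6.1 / 6.7 * 100
= 91.0%

91.0%


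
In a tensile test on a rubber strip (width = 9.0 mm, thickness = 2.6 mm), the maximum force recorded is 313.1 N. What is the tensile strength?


Area = width * thickness = 9.0 * 2.6 = 23.4 mm^2
TS = force / area = 313.1 / 23.4 = 13.38 MPa

13.38 MPa


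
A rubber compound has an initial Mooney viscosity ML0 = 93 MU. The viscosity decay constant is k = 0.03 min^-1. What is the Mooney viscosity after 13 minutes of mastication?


ML = ML0 * exp(-k * t)
ML = 93 * exp(-0.03 * 13)
ML = 93 * 0.6771
ML = 62.97 MU

62.97 MU


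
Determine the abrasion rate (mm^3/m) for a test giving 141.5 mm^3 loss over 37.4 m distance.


Rate = volume_loss / distance
= 141.5 / 37.4
= 3.783 mm^3/m

3.783 mm^3/m


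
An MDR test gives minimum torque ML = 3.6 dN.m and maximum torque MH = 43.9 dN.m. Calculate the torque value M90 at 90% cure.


M90 = ML + 0.9 * (MH - ML)
M90 = 3.6 + 0.9 * (43.9 - 3.6)
M90 = 3.6 + 0.9 * 40.3
M90 = 39.87 dN.m

39.87 dN.m


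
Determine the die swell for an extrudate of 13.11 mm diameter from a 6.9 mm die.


Die swell ratio = D_extrudate / D_die
= 13.11 / 6.9
= 1.9

Die swell = 1.9


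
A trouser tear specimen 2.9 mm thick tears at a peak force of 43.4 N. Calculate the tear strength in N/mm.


Tear strength = force / thickness
= 43.4 / 2.9
= 14.97 N/mm

14.97 N/mm


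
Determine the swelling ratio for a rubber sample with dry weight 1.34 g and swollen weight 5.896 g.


Q = W_swollen / W_dry
Q = 5.896 / 1.34
Q = 4.4

Q = 4.4


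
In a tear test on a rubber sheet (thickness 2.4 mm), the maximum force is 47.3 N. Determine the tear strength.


Tear strength = force / thickness
= 47.3 / 2.4
= 19.71 N/mm

19.71 N/mm


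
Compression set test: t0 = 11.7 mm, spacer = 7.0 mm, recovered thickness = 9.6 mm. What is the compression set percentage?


CS = (t0 - recovered) / (t0 - ts) * 100
= (11.7 - 9.6) / (11.7 - 7.0) * 100
= 2.1 / 4.7 * 100
= 44.7%

44.7%


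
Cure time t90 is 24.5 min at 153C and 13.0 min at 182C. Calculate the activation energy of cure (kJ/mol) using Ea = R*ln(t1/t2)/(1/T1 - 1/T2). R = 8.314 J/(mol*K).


T1 = 426.15 K, T2 = 455.15 K
1/T1 - 1/T2 = 1.4951e-04
ln(t1/t2) = ln(24.5/13.0) = 0.6337
Ea = 8.314 * 0.6337 / 1.4951e-04 = 35239.4444 J/mol
Ea = 35.24 kJ/mol

35.24 kJ/mol


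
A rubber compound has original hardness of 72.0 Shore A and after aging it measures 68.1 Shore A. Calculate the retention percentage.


Retention = aged / original * 100
= 68.1 / 72.0 * 100
= 94.6%

94.6%


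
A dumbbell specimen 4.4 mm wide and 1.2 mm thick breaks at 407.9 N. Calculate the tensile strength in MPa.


Area = width * thickness = 4.4 * 1.2 = 5.28 mm^2
TS = force / area = 407.9 / 5.28 = 77.25 MPa

77.25 MPa


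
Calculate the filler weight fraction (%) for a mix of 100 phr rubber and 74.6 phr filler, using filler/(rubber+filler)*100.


Filler % = filler / (rubber + filler) * 100
= 74.6 / (100 + 74.6) * 100
= 74.6 / 174.6 * 100
= 42.73%

42.73%


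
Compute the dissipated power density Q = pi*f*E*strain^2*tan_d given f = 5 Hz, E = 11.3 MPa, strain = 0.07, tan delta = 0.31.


Q = pi * f * E * strain^2 * tan_d
= pi * 5 * 11.3 * 0.07^2 * 0.31
= pi * 5 * 11.3 * 0.0049 * 0.31
= 0.2696

Q = 0.2696


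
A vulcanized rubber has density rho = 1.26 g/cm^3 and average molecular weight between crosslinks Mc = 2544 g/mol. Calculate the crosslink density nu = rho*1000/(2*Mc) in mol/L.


nu = rho * 1000 / (2 * Mc)
nu = 1.26 * 1000 / (2 * 2544)
nu = 1260.0 / 5088
nu = 0.2476 mol/L

0.2476 mol/L


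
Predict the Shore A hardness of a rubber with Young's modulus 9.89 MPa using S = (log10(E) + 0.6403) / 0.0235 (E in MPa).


log10(E) = 0.0235*S - 0.6403  =>  S = (log10(E) + 0.6403) / 0.0235
log10(9.89) = 0.995196
S = (0.995196 + 0.6403) / 0.0235 = 1.635496 / 0.0235
S = 69.6

Shore A = 69.6


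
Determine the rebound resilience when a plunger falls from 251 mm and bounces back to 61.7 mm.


Resilience = h_rebound / h_drop * 100
= 61.7 / 251 * 100
= 24.6%

24.6%


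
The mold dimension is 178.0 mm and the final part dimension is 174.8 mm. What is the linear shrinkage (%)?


Shrinkage = (mold - part) / mold * 100
= (178.0 - 174.8) / 178.0 * 100
= 3.2 / 178.0 * 100
= 1.8%

1.8%


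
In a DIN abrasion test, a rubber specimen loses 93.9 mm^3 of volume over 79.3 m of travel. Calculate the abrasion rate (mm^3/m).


Rate = volume_loss / distance
= 93.9 / 79.3
= 1.184 mm^3/m

1.184 mm^3/m


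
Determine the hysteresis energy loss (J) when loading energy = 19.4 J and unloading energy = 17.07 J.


Hysteresis loss = loading - unloading
= 19.4 - 17.07
= 2.33 J

2.33 J


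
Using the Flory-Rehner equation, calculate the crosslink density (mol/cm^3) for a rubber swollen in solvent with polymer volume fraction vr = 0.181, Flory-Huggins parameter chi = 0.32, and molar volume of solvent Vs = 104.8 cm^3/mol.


ln(1 - vr) = ln(1 - 0.181) = -0.1997
Numerator = -((-0.1997) + 0.181 + 0.32 * 0.181^2) = 0.0082
Denominator = 104.8 * (0.181^(1/3) - 0.181/2) = 49.7973
nu = 0.0082 / 49.7973 = 1.6442e-04 mol/cm^3

1.6442e-04 mol/cm^3


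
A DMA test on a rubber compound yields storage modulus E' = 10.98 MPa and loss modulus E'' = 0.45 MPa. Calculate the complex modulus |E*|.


|E*| = sqrt(E'^2 + E''^2)
= sqrt(10.98^2 + 0.45^2)
= sqrt(120.5604 + 0.2025)
= 10.989 MPa

10.989 MPa


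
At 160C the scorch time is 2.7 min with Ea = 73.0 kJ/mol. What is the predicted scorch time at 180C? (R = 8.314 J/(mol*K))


Convert temperatures: T1 = 160 + 273.15 = 433.15 K, T2 = 180 + 273.15 = 453.15 K
ts2_new = 2.7 * exp(73000 / 8.314 * (1/453.15 - 1/433.15))
1/T2 - 1/T1 = -1.0189e-04
ts2_new = 1.1 min

1.1 min


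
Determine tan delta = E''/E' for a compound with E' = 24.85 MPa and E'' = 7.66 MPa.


tan delta = E'' / E'
= 7.66 / 24.85
= 0.3082

tan delta = 0.3082


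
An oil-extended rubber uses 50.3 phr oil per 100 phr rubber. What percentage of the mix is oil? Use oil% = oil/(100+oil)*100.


Oil % = oil / (100 + oil) * 100
= 50.3 / (100 + 50.3) * 100
= 50.3 / 150.3 * 100
= 33.47%

33.47%


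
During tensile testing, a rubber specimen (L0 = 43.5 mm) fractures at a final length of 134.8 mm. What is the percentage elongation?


Elongation = (Lf - L0) / L0 * 100
= (134.8 - 43.5) / 43.5 * 100
= 91.3 / 43.5 * 100
= 209.9%

209.9%


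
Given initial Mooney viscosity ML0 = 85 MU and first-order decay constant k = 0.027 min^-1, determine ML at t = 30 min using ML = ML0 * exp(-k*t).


ML = ML0 * exp(-k * t)
ML = 85 * exp(-0.027 * 30)
ML = 85 * 0.4449
ML = 37.81 MU

37.81 MU


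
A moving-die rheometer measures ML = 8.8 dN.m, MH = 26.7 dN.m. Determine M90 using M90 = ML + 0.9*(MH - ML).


M90 = ML + 0.9 * (MH - ML)
M90 = 8.8 + 0.9 * (26.7 - 8.8)
M90 = 8.8 + 0.9 * 17.9
M90 = 24.91 dN.m

24.91 dN.m


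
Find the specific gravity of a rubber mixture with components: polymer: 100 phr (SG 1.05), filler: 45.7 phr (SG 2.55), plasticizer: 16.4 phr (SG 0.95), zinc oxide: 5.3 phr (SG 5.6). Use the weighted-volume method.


Sum of weights = 167.4
Volume contributions:
  polymer: 100/1.05 = 95.2381
  filler: 45.7/2.55 = 17.9216
  plasticizer: 16.4/0.95 = 17.2632
  zinc oxide: 5.3/5.6 = 0.9464
Sum of volumes = 131.3693
SG = 167.4 / 131.3693 = 1.274

SG = 1.274


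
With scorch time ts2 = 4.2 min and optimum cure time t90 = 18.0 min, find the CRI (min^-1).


CRI = 100 / (t90 - ts2)
= 100 / (18.0 - 4.2)
= 100 / 13.8
= 7.25 min^-1

7.25 min^-1


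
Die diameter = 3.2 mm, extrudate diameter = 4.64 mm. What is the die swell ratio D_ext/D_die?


Die swell ratio = D_extrudate / D_die
= 4.64 / 3.2
= 1.45

Die swell = 1.45


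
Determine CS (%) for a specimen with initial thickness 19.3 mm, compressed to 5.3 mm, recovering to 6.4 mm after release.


CS = (t0 - recovered) / (t0 - ts) * 100
= (19.3 - 6.4) / (19.3 - 5.3) * 100
= 12.9 / 14.0 * 100
= 92.1%

92.1%


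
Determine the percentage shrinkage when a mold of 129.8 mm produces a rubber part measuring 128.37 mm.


Shrinkage = (mold - part) / mold * 100
= (129.8 - 128.37) / 129.8 * 100
= 1.43 / 129.8 * 100
= 1.1%

1.1%


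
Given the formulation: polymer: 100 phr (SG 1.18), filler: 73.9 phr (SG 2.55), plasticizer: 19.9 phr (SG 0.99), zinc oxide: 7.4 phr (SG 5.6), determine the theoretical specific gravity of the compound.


Sum of weights = 201.2
Volume contributions:
  polymer: 100/1.18 = 84.7458
  filler: 73.9/2.55 = 28.9804
  plasticizer: 19.9/0.99 = 20.1010
  zinc oxide: 7.4/5.6 = 1.3214
Sum of volumes = 135.1486
SG = 201.2 / 135.1486 = 1.489

SG = 1.489


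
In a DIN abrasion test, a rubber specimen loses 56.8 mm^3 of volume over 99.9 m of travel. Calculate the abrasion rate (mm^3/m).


Rate = volume_loss / distance
= 56.8 / 99.9
= 0.569 mm^3/m

0.569 mm^3/m


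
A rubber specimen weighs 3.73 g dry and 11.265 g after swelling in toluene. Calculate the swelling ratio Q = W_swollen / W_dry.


Q = W_swollen / W_dry
Q = 11.265 / 3.73
Q = 3.02

Q = 3.02


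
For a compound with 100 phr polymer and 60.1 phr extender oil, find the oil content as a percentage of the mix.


Oil % = oil / (100 + oil) * 100
= 60.1 / (100 + 60.1) * 100
= 60.1 / 160.1 * 100
= 37.54%

37.54%


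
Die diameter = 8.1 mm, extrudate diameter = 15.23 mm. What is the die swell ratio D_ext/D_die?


Die swell ratio = D_extrudate / D_die
= 15.23 / 8.1
= 1.88

Die swell = 1.88


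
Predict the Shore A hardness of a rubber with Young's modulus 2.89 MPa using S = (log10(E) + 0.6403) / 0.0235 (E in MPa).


log10(E) = 0.0235*S - 0.6403  =>  S = (log10(E) + 0.6403) / 0.0235
log10(2.89) = 0.460898
S = (0.460898 + 0.6403) / 0.0235 = 1.101198 / 0.0235
S = 46.9

Shore A = 46.9


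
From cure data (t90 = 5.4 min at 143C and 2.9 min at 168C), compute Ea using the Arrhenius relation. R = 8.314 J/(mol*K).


T1 = 416.15 K, T2 = 441.15 K
1/T1 - 1/T2 = 1.3618e-04
ln(t1/t2) = ln(5.4/2.9) = 0.6217
Ea = 8.314 * 0.6217 / 1.3618e-04 = 37955.8595 J/mol
Ea = 37.96 kJ/mol

37.96 kJ/mol


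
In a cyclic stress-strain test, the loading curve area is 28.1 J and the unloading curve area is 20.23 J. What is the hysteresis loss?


Hysteresis loss = loading - unloading
= 28.1 - 20.23
= 7.87 J

7.87 J


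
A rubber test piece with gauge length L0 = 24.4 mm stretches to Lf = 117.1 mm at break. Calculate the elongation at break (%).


Elongation = (Lf - L0) / L0 * 100
= (117.1 - 24.4) / 24.4 * 100
= 92.7 / 24.4 * 100
= 379.9%

379.9%


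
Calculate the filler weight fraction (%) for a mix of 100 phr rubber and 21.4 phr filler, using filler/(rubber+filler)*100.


Filler % = filler / (rubber + filler) * 100
= 21.4 / (100 + 21.4) * 100
= 21.4 / 121.4 * 100
= 17.63%

17.63%


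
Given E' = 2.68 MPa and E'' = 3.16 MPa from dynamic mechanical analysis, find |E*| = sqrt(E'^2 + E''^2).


|E*| = sqrt(E'^2 + E''^2)
= sqrt(2.68^2 + 3.16^2)
= sqrt(7.1824 + 9.9856)
= 4.143 MPa

4.143 MPa


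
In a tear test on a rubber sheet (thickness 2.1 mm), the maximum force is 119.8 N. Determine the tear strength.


Tear strength = force / thickness
= 119.8 / 2.1
= 57.05 N/mm

57.05 N/mm


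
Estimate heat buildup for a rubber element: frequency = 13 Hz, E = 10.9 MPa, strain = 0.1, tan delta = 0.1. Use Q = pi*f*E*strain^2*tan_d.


Q = pi * f * E * strain^2 * tan_d
= pi * 13 * 10.9 * 0.1^2 * 0.1
= pi * 13 * 10.9 * 0.0100 * 0.1
= 0.4452

Q = 0.4452


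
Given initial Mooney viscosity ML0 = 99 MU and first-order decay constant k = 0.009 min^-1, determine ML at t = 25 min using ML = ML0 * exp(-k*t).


ML = ML0 * exp(-k * t)
ML = 99 * exp(-0.009 * 25)
ML = 99 * 0.7985
ML = 79.05 MU

79.05 MU


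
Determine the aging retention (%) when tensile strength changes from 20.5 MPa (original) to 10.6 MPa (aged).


Retention = aged / original * 100
= 10.6 / 20.5 * 100
= 51.7%

51.7%


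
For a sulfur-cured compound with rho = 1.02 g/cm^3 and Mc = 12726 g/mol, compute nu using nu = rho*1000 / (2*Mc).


nu = rho * 1000 / (2 * Mc)
nu = 1.02 * 1000 / (2 * 12726)
nu = 1020.0 / 25452
nu = 0.0401 mol/L

0.0401 mol/L
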